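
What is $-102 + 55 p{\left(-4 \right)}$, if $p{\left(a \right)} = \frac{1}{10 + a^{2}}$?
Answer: $- \frac{2597}{26} \approx -99.885$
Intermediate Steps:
$-102 + 55 p{\left(-4 \right)} = -102 + \frac{55}{10 + \left(-4\right)^{2}} = -102 + \frac{55}{10 + 16} = -102 + \frac{55}{26} = - \frac{2597}{26}$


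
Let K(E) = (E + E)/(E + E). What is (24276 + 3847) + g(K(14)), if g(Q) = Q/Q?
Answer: 28124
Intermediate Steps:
K(E) = 1 (K(E) = (2*E)/((2*E)) = (2*E)*(1/(2*E)) = 1)
g(Q) = 1
(24276 + 3847) + g(K(14)) = (24276 + 3847) + 1 = 28123 + 1 = 28124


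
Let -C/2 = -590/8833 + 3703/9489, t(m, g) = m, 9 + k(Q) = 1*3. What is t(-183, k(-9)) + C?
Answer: -15392609849/83816337 ≈ -183.65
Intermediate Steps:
k(Q) = -6 (k(Q) = -9 + 1*3 = -9 + 3 = -6)
C = -54220178/83816337 (C = -2*(-590/8833 + 3703/9489) = -2*27110089/83816337 = -54220178/83816337 ≈ -0.64689)
t(-183, k(-9)) + C = -183 - 54220178/83816337 = -15392609849/83816337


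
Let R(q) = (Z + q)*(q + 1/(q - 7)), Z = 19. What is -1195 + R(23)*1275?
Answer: 9870415/8 ≈ 1.2338e+6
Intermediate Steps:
R(q) = (19 + q)*(q + 1/(-7 + q)) (R(q) = (19 + q)*(q + 1/(q - 7)) = (19 + q)*(q + 1/(-7 + q)))
-1195 + R(23)*1275 = -1195 + ((19 + 23³ - 132*23 + 12*23²)/(-7 + 23))*1275 = -1195 + ((19 + 12167 - 3036 + 12*529)/16)*1275 = -1195 + ((19 + 12167 - 3036 + 6348)/16)*1275 = -1195 + ((1/16)*15498)*1275 = -1195 + (7749/8)*1275 = -1195 + 9879975/8 = 9870415/8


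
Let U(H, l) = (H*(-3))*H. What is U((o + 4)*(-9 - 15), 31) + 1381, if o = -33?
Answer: -1451867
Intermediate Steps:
U(H, l) = -3*H² (U(H, l) = (-3*H)*H = -3*H²)
U((o + 4)*(-9 - 15), 31) + 1381 = -3*(-33 + 4)²*(-9 - 15)² + 1381 = -3*(-29*(-24))² + 1381 = -3*696² + 1381 = -3*484416 + 1381 = -1453248 + 1381 = -1451867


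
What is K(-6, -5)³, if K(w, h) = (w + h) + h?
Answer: -4096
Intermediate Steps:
K(w, h) = w + 2*h (K(w, h) = (h + w) + h = w + 2*h)
K(-6, -5)³ = (-6 + 2*(-5))³ = (-6 - 10)³ = (-16)³ = -4096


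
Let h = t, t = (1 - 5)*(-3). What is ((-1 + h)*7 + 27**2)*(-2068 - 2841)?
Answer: -3956654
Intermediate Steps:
t = 12 (t = -4*(-3) = 12)
h = 12
((-1 + h)*7 + 27**2)*(-2068 - 2841) = ((-1 + 12)*7 + 27**2)*(-2068 - 2841) = (11*7 + 729)*(-4909) = (77 + 729)*(-4909) = 806*(-4909) = -3956654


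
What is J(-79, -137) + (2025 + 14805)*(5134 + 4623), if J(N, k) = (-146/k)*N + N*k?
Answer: 22498283687/137 ≈ 1.6422e+8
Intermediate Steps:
J(N, k) = N*k - 146*N/k (J(N, k) = -146*N/k + N*k = N*k - 146*N/k)
J(-79, -137) + (2025 + 14805)*(5134 + 4623) = -79*(-146 + (-137)²)/(-137) + (2025 + 14805)*(5134 + 4623) = -79*(-1/137)*(-146 + 18769) + 16830*9757 = -79*(-1/137)*18623 + 164210310 = 1471217/137 + 164210310 = 22498283687/137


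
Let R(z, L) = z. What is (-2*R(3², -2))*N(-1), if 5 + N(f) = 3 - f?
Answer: 18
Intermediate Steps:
N(f) = -2 - f (N(f) = -5 + (3 - f) = -2 - f)
(-2*R(3², -2))*N(-1) = (-2*3²)*(-2 - 1*(-1)) = (-2*9)*(-2 + 1) = -18*(-1) = 18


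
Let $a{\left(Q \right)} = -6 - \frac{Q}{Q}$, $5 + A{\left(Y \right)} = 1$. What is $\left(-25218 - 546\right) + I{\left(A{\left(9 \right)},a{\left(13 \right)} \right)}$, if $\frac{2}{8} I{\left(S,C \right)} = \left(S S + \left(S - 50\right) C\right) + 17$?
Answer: $-24120$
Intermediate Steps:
$A{\left(Y \right)} = -4$ ($A{\left(Y \right)} = -5 + 1 = -4$)
$a{\left(Q \right)} = -7$ ($a{\left(Q \right)} = -6 - 1 = -7$)
$I{\left(S,C \right)} = 68 + 4 S^{2} + 4 C \left(-50 + S\right)$ ($I{\left(S,C \right)} = 4 \left(\left(S S + \left(S - 50\right) C\right) + 17\right) = 4 \left(\left(S^{2} + \left(S - 50\right) C\right) + 17\right) = 4 \left(\left(S^{2} + \left(-50 + S\right) C\right) + 17\right) = 4 \left(\left(S^{2} + C \left(-50 + S\right)\right) + 17\right) = 4 \left(17 + S^{2} + C \left(-50 + S\right)\right) = 68 + 4 S^{2} + 4 C \left(-50 + S\right)$)
$\left(-25218 - 546\right) + I{\left(A{\left(9 \right)},a{\left(13 \right)} \right)} = \left(-25218 - 546\right) + \left(68 - -1400 + 4 \left(-4\right)^{2} + 4 \left(-7\right) \left(-4\right)\right) = -25764 + \left(68 + 1400 + 4 \cdot 16 + 112\right) = -25764 + \left(68 + 1400 + 64 + 112\right) = -25764 + 1644 = -24120$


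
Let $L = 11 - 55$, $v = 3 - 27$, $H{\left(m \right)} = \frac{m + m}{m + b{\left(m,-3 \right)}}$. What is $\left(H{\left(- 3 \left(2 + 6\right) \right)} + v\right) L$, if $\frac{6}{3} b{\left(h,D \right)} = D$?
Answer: $\frac{16544}{17} \approx 973.18$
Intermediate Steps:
$b{\left(h,D \right)} = \frac{D}{2}$
$H{\left(m \right)} = \frac{2 m}{- \frac{3}{2} + m}$ ($H{\left(m \right)} = \frac{m + m}{m + \frac{1}{2} \left(-3\right)} = \frac{2 m}{m - \frac{3}{2}} = \frac{2 m}{- \frac{3}{2} + m}$)
$v = -24$
$L = -44$
$\left(H{\left(- 3 \left(2 + 6\right) \right)} + v\right) L = \left(\frac{4 \left(- 3 \left(2 + 6\right)\right)}{-3 + 2 \left(- 3 \left(2 + 6\right)\right)} - 24\right) \left(-44\right) = \left(\frac{4 \left(\left(-3\right) 8\right)}{-3 + 2 \left(\left(-3\right) 8\right)} - 24\right) \left(-44\right) = \left(4 \left(-24\right) \frac{1}{-3 + 2 \left(-24\right)} - 24\right) \left(-44\right) = \left(4 \left(-24\right) \frac{1}{-3 - 48} - 24\right) \left(-44\right) = \left(4 \left(-24\right) \frac{1}{-51} - 24\right) \left(-44\right) = \left(4 \left(-24\right) \left(- \frac{1}{51}\right) - 24\right) \left(-44\right) = \left(\frac{32}{17} - 24\right) \left(-44\right) = \left(- \frac{376}{17}\right) \left(-44\right) = \frac{16544}{17}$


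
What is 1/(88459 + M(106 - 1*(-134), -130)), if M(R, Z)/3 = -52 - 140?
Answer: 1/87883 ≈ 1.1379e-5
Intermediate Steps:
M(R, Z) = -576 (M(R, Z) = 3*(-52 - 140) = 3*(-192) = -576)
1/(88459 + M(106 - 1*(-134), -130)) = 1/(88459 - 576) = 1/87883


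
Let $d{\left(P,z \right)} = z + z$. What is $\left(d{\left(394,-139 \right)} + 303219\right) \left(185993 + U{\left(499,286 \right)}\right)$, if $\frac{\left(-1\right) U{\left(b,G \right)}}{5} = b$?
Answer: $55589067618$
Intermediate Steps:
$d{\left(P,z \right)} = 2 z$
$U{\left(b,G \right)} = - 5 b$
$\left(d{\left(394,-139 \right)} + 303219\right) \left(185993 + U{\left(499,286 \right)}\right) = \left(2 \left(-139\right) + 303219\right) \left(185993 - 2495\right) = \left(-278 + 303219\right) \left(185993 - 2495\right) = 302941 \cdot 183498 = 55589067618$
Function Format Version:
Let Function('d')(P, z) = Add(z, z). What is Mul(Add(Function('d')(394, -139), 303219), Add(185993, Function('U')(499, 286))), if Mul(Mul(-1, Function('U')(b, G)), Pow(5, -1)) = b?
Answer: 55589067618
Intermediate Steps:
Function('d')(P, z) = Mul(2, z)
Function('U')(b, G) = Mul(-5, b)
Mul(Add(Function('d')(394, -139), 303219), Add(185993, Function('U')(499, 286))) = Mul(Add(Mul(2, -139), 303219), Add(185993, Mul(-5, 499))) = Mul(Add(-278, 303219), Add(185993, -2495)) = Mul(302941, 183498) = 55589067618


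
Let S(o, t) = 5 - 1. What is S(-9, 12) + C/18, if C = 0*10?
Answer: 4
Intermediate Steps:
S(o, t) = 4
C = 0
S(-9, 12) + C/18 = 4 + 0/18 = 4 + 0*(1/18) = 4 + 0 = 4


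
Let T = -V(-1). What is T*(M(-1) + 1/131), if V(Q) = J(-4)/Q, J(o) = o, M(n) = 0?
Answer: -4/131 ≈ -0.030534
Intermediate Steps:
V(Q) = -4/Q
T = -4 (T = -(-4)/(-1) = -(-4)*(-1) = -1*4 = -4)
T*(M(-1) + 1/131) = -4*(0 + 1/131) = -4*1/131 = -4/131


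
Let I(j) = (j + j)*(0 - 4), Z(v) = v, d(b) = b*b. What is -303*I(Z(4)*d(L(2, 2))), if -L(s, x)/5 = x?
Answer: 969600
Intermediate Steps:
L(s, x) = -5*x
d(b) = b²
I(j) = -8*j (I(j) = (2*j)*(-4) = -8*j)
-303*I(Z(4)*d(L(2, 2))) = -(-2424)*4*(-5*2)² = -(-2424)*4*(-10)² = -(-2424)*4*100 = -(-2424)*400 = -303*(-3200) = 969600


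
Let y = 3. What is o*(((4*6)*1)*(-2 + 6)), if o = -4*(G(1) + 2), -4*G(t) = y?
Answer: -480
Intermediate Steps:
G(t) = -3/4 (G(t) = -1/4*3 = -3/4)
o = -5 (o = -4*(-3/4 + 2) = -4*5/4 = -5)
o*(((4*6)*1)*(-2 + 6)) = -5*(4*6)*1*(-2 + 6) = -5*24*1*4 = -120*4 = -5*96 = -480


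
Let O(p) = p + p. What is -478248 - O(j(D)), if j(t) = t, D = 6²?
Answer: -478320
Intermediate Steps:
D = 36
O(p) = 2*p
-478248 - O(j(D)) = -478248 - 2*36 = -478248 - 1*72 = -478248 - 72 = -478320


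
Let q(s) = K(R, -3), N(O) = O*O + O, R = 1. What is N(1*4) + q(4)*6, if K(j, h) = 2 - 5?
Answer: 2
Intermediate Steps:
N(O) = O + O² (N(O) = O² + O = O + O²)
K(j, h) = -3
q(s) = -3
N(1*4) + q(4)*6 = (1*4)*(1 + 1*4) - 3*6 = 4*(1 + 4) - 18 = 4*5 - 18 = 20 - 18 = 2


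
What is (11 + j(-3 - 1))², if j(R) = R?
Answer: 49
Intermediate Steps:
(11 + j(-3 - 1))² = (11 + (-3 - 1))² = (11 - 4)² = 7² = 49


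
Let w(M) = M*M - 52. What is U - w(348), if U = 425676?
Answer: 304624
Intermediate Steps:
w(M) = -52 + M**2 (w(M) = M**2 - 52 = -52 + M**2)
U - w(348) = 425676 - (-52 + 348**2) = 425676 - (-52 + 121104) = 425676 - 1*121052 = 425676 - 121052 = 304624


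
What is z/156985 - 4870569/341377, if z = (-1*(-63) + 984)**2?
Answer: -390385734672/53591068345 ≈ -7.2845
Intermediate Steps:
z = 1096209 (z = (63 + 984)**2 = 1047**2 = 1096209)
z/156985 - 4870569/341377 = 1096209/156985 - 4870569/341377 = -390385734672/53591068345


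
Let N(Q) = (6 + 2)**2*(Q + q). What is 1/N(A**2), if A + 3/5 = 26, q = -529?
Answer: 25/185856 ≈ 0.00013451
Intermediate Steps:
A = 127/5 (A = -3/5 + 26 = 127/5 ≈ 25.400)
N(Q) = -33856 + 64*Q (N(Q) = (6 + 2)**2*(Q - 529) = 8**2*(-529 + Q) = 64*(-529 + Q) = -33856 + 64*Q)
1/N(A**2) = 1/(-33856 + 64*(127/5)**2) = 1/(-33856 + 64*(16129/25)) = 1/(-33856 + 1032256/25) = 1/(185856/25) = 25/185856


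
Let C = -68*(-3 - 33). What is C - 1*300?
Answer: 2148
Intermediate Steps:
C = 2448 (C = -68*(-36) = 2448)
C - 1*300 = 2448 - 1*300 = 2448 - 300 = 2148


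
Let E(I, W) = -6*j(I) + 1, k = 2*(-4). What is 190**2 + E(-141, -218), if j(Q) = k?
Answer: 36149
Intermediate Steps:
k = -8
j(Q) = -8
E(I, W) = 49 (E(I, W) = -6*(-8) + 1 = 48 + 1 = 49)
190**2 + E(-141, -218) = 190**2 + 49 = 36100 + 49 = 36149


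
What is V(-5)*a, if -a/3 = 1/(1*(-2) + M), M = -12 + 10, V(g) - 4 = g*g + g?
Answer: 18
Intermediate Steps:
V(g) = 4 + g + g² (V(g) = 4 + (g*g + g) = 4 + (g² + g) = 4 + (g + g²) = 4 + g + g²)
M = -2
a = ¾ (a = -3/(1*(-2) - 2) = -3/(-2 - 2) = -3/(-4) = -3*(-¼) = ¾ ≈ 0.75000)
V(-5)*a = (4 - 5 + (-5)²)*(¾) = (4 - 5 + 25)*(¾) = 24*(¾) = 18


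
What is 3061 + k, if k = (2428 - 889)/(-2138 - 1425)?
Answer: 10904804/3563 ≈ 3060.6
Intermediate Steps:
k = -1539/3563 (k = 1539/(-3563) = 1539*(-1/3563) = -1539/3563 ≈ -0.43194)
3061 + k = 3061 - 1539/3563 = 10904804/3563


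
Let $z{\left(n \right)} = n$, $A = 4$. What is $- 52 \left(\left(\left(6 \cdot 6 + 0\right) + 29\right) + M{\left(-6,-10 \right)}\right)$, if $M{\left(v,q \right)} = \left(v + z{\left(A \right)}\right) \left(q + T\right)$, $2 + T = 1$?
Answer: $-4524$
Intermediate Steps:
$T = -1$ ($T = -2 + 1 = -1$)
$M{\left(v,q \right)} = \left(-1 + q\right) \left(4 + v\right)$ ($M{\left(v,q \right)} = \left(v + 4\right) \left(q - 1\right) = \left(4 + v\right) \left(-1 + q\right) = \left(-1 + q\right) \left(4 + v\right)$)
$- 52 \left(\left(\left(6 \cdot 6 + 0\right) + 29\right) + M{\left(-6,-10 \right)}\right) = - 52 \left(\left(\left(6 \cdot 6 + 0\right) + 29\right) - -22\right) = - 52 \left(\left(\left(36 + 0\right) + 29\right) + \left(-4 + 6 - 40 + 60\right)\right) = - 52 \left(\left(36 + 29\right) + 22\right) = - 52 \left(65 + 22\right) = \left(-52\right) 87 = -4524$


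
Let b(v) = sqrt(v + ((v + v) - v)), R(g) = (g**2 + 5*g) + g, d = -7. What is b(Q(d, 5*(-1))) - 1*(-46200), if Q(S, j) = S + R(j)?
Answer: 46200 + 2*I*sqrt(6) ≈ 46200.0 + 4.899*I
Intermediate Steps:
R(g) = g**2 + 6*g
Q(S, j) = S + j*(6 + j)
b(v) = sqrt(2)*sqrt(v) (b(v) = sqrt(v + (2*v - v)) = sqrt(v + v) = sqrt(2*v) = sqrt(2)*sqrt(v))
b(Q(d, 5*(-1))) - 1*(-46200) = sqrt(2)*sqrt(-7 + (5*(-1))*(6 + 5*(-1))) - 1*(-46200) = sqrt(2)*sqrt(-7 - 5*(6 - 5)) + 46200 = sqrt(2)*sqrt(-7 - 5*1) + 46200 = sqrt(2)*sqrt(-7 - 5) + 46200 = sqrt(2)*sqrt(-12) + 46200 = sqrt(2)*(2*I*sqrt(3)) + 46200 = 2*I*sqrt(6) + 46200 = 46200 + 2*I*sqrt(6)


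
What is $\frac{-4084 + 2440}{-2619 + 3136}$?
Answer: $- \frac{1644}{517} \approx -3.1799$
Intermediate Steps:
$\frac{-4084 + 2440}{-2619 + 3136} = - \frac{1644}{517}$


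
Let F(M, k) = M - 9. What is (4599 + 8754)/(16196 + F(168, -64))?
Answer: 13353/16355 ≈ 0.81645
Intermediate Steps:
F(M, k) = -9 + M
(4599 + 8754)/(16196 + F(168, -64)) = (4599 + 8754)/(16196 + (-9 + 168)) = 13353/(16196 + 159) = 13353/16355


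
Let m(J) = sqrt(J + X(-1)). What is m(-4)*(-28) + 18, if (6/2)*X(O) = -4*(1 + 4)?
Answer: 18 - 112*I*sqrt(6)/3 ≈ 18.0 - 91.448*I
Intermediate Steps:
X(O) = -20/3 (X(O) = (-4*(1 + 4))/3 = (-4*5)/3 = (1/3)*(-20) = -20/3)
m(J) = sqrt(-20/3 + J) (m(J) = sqrt(J - 20/3) = sqrt(-20/3 + J))
m(-4)*(-28) + 18 = (sqrt(-60 + 9*(-4))/3)*(-28) + 18 = (sqrt(-60 - 36)/3)*(-28) + 18 = (sqrt(-96)/3)*(-28) + 18 = ((4*I*sqrt(6))/3)*(-28) + 18 = (4*I*sqrt(6)/3)*(-28) + 18 = -112*I*sqrt(6)/3 + 18 = 18 - 112*I*sqrt(6)/3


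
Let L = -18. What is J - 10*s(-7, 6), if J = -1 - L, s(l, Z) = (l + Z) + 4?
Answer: -13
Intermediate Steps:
s(l, Z) = 4 + Z + l (s(l, Z) = (Z + l) + 4 = 4 + Z + l)
J = 17 (J = -1 - 1*(-18) = -1 + 18 = 17)
J - 10*s(-7, 6) = 17 - 10*(4 + 6 - 7) = 17 - 10*3 = 17 - 30 = -13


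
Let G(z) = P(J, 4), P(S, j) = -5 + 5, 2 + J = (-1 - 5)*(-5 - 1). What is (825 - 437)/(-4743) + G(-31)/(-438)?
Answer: -388/4743 ≈ -0.081805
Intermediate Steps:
J = 34 (J = -2 + (-1 - 5)*(-5 - 1) = -2 - 6*(-6) = -2 + 36 = 34)
P(S, j) = 0
G(z) = 0
(825 - 437)/(-4743) + G(-31)/(-438) = (825 - 437)/(-4743) + 0/(-438) = 388*(-1/4743) + 0*(-1/438) = -388/4743 + 0 = -388/4743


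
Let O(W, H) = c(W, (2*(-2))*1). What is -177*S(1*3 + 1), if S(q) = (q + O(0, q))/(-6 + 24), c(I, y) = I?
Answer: -118/3 ≈ -39.333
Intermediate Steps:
O(W, H) = W
S(q) = q/18 (S(q) = (q + 0)/(-6 + 24) = q/18)
-177*S(1*3 + 1) = -59*(1*3 + 1)/6 = -59*(3 + 1)/6 = -59*4/6 = -177*2/9 = -118/3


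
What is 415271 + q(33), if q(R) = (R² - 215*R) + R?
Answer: 409298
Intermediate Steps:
q(R) = R² - 214*R
415271 + q(33) = 415271 + 33*(-214 + 33) = 415271 + 33*(-181) = 415271 - 5973 = 409298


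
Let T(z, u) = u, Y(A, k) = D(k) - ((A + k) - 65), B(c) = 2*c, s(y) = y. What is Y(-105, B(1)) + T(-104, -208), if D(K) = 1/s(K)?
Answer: -79/2 ≈ -39.500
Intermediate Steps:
D(K) = 1/K
Y(A, k) = 65 + 1/k - A - k (Y(A, k) = 1/k - ((A + k) - 65) = 1/k - (-65 + A + k) = 1/k + (65 - A - k) = 65 + 1/k - A - k)
Y(-105, B(1)) + T(-104, -208) = (65 + 1/(2*1) - 1*(-105) - 2) - 208 = (65 + 1/2 + 105 - 1*2) - 208 = (65 + ½ + 105 - 2) - 208 = 337/2 - 208 = -79/2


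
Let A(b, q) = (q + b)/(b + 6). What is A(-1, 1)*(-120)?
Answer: 0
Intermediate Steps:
A(b, q) = (b + q)/(6 + b)
A(-1, 1)*(-120) = ((-1 + 1)/(6 - 1))*(-120) = (0/5)*(-120) = ((1/5)*0)*(-120) = 0*(-120) = 0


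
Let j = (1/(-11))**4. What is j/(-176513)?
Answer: -1/2584326833 ≈ -3.8695e-10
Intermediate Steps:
j = 1/14641 (j = (-1/11)**4 = 1/14641 ≈ 6.8301e-5)
j/(-176513) = (1/14641)/(-176513) = (1/14641)*(-1/176513) = -1/2584326833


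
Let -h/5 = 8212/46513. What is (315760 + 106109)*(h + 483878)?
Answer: 9494826859885626/46513 ≈ 2.0413e+11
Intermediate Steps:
h = -41060/46513 ≈ -0.88276
(315760 + 106109)*(h + 483878) = (315760 + 106109)*(-41060/46513 + 483878) = 421869*(22506576354/46513) = 9494826859885626/46513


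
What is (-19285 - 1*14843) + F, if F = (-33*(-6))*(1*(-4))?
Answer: -34920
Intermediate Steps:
F = -792 (F = 198*(-4) = -792)
(-19285 - 1*14843) + F = (-19285 - 1*14843) - 792 = (-19285 - 14843) - 792 = -34128 - 792 = -34920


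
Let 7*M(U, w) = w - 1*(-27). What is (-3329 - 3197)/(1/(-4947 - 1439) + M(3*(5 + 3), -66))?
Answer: 291725252/249061 ≈ 1171.3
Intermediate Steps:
M(U, w) = 27/7 + w/7 (M(U, w) = (w - 1*(-27))/7 = (w + 27)/7 = (27 + w)/7 = 27/7 + w/7)
(-3329 - 3197)/(1/(-4947 - 1439) + M(3*(5 + 3), -66)) = (-3329 - 3197)/(1/(-4947 - 1439) + (27/7 + (⅐)*(-66))) = -6526/(1/(-6386) + (27/7 - 66/7)) = -6526/(-1/6386 - 39/7) = -6526/(-249061/44702) = -6526*(-44702/249061) = 291725252/249061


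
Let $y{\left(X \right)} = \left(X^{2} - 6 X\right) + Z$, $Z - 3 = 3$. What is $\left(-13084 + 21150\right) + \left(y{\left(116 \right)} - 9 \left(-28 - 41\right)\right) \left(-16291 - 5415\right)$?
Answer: $-290570156$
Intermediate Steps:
$Z = 6$ ($Z = 3 + 3 = 6$)
$y{\left(X \right)} = 6 + X^{2} - 6 X$ ($y{\left(X \right)} = \left(X^{2} - 6 X\right) + 6 = 6 + X^{2} - 6 X$)
$\left(-13084 + 21150\right) + \left(y{\left(116 \right)} - 9 \left(-28 - 41\right)\right) \left(-16291 - 5415\right) = \left(-13084 + 21150\right) + \left(\left(6 + 116^{2} - 696\right) - 9 \left(-28 - 41\right)\right) \left(-16291 - 5415\right) = 8066 + \left(\left(6 + 13456 - 696\right) - -621\right) \left(-21706\right) = 8066 + \left(12766 + 621\right) \left(-21706\right) = 8066 + 13387 \left(-21706\right) = 8066 - 290578222 = -290570156$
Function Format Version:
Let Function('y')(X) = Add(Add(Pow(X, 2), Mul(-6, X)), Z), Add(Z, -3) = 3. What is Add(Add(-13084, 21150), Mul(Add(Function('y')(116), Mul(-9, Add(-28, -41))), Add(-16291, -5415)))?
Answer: -290570156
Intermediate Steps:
Z = 6 (Z = Add(3, 3) = 6)
Function('y')(X) = Add(6, Pow(X, 2), Mul(-6, X)) (Function('y')(X) = Add(Add(Pow(X, 2), Mul(-6, X)), 6) = Add(6, Pow(X, 2), Mul(-6, X)))
Add(Add(-13084, 21150), Mul(Add(Function('y')(116), Mul(-9, Add(-28, -41))), Add(-16291, -5415))) = Add(Add(-13084, 21150), Mul(Add(Add(6, Pow(116, 2), Mul(-6, 116)), Mul(-9, Add(-28, -41))), Add(-16291, -5415))) = Add(8066, Mul(Add(Add(6, 13456, -696), Mul(-9, -69)), -21706)) = Add(8066, Mul(Add(12766, 621), -21706)) = Add(8066, Mul(13387, -21706)) = Add(8066, -290578222) = -290570156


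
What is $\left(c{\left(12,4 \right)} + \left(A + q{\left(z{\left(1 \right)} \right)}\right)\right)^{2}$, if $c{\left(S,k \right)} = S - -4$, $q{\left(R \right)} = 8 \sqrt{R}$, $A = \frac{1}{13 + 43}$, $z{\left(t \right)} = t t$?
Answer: $\frac{1809025}{3136} \approx 576.86$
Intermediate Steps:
$z{\left(t \right)} = t^{2}$
$A = \frac{1}{56} \approx 0.017857$
$c{\left(S,k \right)} = 4 + S$ ($c{\left(S,k \right)} = S + 4 = 4 + S$)
$\left(c{\left(12,4 \right)} + \left(A + q{\left(z{\left(1 \right)} \right)}\right)\right)^{2} = \left(\left(4 + 12\right) + \left(\frac{1}{56} + 8 \sqrt{1^{2}}\right)\right)^{2} = \left(16 + \left(\frac{1}{56} + 8 \sqrt{1}\right)\right)^{2} = \left(16 + \left(\frac{1}{56} + 8 \cdot 1\right)\right)^{2} = \left(16 + \left(\frac{1}{56} + 8\right)\right)^{2} = \left(16 + \frac{449}{56}\right)^{2} = \left(\frac{1345}{56}\right)^{2} = \frac{1809025}{3136}$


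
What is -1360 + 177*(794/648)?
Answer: -123457/108 ≈ -1143.1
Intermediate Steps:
-1360 + 177*(794/648) = -1360 + 177*(794*(1/648)) = -1360 + 177*(397/324) = -1360 + 23423/108 = -123457/108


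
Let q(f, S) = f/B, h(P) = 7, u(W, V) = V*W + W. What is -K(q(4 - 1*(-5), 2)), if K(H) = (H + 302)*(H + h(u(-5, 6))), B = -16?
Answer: -496769/256 ≈ -1940.5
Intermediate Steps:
u(W, V) = W + V*W
q(f, S) = -f/16 (q(f, S) = f/(-16) = f*(-1/16) = -f/16)
K(H) = (7 + H)*(302 + H) (K(H) = (H + 302)*(H + 7) = (302 + H)*(7 + H) = (7 + H)*(302 + H))
-K(q(4 - 1*(-5), 2)) = -(2114 + (-(4 - 1*(-5))/16)² + 309*(-(4 - 1*(-5))/16)) = -(2114 + (-(4 + 5)/16)² + 309*(-(4 + 5)/16)) = -(2114 + (-1/16*9)² + 309*(-1/16*9)) = -(2114 + (-9/16)² + 309*(-9/16)) = -(2114 + 81/256 - 2781/16) = -1*496769/256 = -496769/256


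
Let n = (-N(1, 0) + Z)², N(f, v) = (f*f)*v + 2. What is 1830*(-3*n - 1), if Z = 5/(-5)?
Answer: -51240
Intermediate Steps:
N(f, v) = 2 + v*f² (N(f, v) = f²*v + 2 = v*f² + 2 = 2 + v*f²)
Z = -1 (Z = 5*(-⅕) = -1)
n = 9 (n = (-(2 + 0*1²) - 1)² = (-(2 + 0*1) - 1)² = (-(2 + 0) - 1)² = (-1*2 - 1)² = (-2 - 1)² = (-3)² = 9)
1830*(-3*n - 1) = 1830*(-3*9 - 1) = 1830*(-27 - 1) = 1830*(-28) = -51240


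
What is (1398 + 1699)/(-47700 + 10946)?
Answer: -3097/36754 ≈ -0.084263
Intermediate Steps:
(1398 + 1699)/(-47700 + 10946) = 3097/(-36754) = 3097*(-1/36754) = -3097/36754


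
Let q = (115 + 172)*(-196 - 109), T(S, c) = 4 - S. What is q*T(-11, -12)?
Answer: -1313025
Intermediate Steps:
q = -87535 (q = 287*(-305) = -87535)
q*T(-11, -12) = -87535*(4 - 1*(-11)) = -87535*(4 + 11) = -87535*15 = -1313025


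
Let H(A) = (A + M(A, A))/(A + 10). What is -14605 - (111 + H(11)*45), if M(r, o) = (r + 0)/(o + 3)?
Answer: -1444643/98 ≈ -14741.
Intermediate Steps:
M(r, o) = r/(3 + o)
H(A) = (A + A/(3 + A))/(10 + A) (H(A) = (A + A/(3 + A))/(A + 10) = (A + A/(3 + A))/(10 + A))
-14605 - (111 + H(11)*45) = -14605 - (111 + (11*(4 + 11)/((3 + 11)*(10 + 11)))*45) = -14605 - (111 + (11*15/(14*21))*45) = -14605 - (111 + (11*(1/14)*(1/21)*15)*45) = -14605 - (111 + (55/98)*45) = -14605 - (111 + 2475/98) = -14605 - 1*13353/98 = -14605 - 13353/98 = -1444643/98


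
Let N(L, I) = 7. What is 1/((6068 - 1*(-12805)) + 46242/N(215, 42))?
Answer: 1/25479 ≈ 3.9248e-5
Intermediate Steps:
1/((6068 - 1*(-12805)) + 46242/N(215, 42)) = 1/((6068 - 1*(-12805)) + 46242/7) = 1/((6068 + 12805) + 46242*(⅐)) = 1/(18873 + 6606) = 1/25479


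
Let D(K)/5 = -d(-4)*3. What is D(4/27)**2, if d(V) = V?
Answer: 3600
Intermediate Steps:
D(K) = 60 (D(K) = 5*(-1*(-4)*3) = 5*(4*3) = 5*12 = 60)
D(4/27)**2 = 60**2 = 3600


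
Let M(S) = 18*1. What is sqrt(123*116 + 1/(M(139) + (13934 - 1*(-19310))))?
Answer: 17*sqrt(54621293086)/33262 ≈ 119.45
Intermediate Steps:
M(S) = 18
sqrt(123*116 + 1/(M(139) + (13934 - 1*(-19310)))) = sqrt(123*116 + 1/(18 + (13934 - 1*(-19310)))) = sqrt(14268 + 1/(18 + (13934 + 19310))) = sqrt(14268 + 1/(18 + 33244)) = sqrt(14268 + 1/33262) = sqrt(474582217/33262) = 17*sqrt(54621293086)/33262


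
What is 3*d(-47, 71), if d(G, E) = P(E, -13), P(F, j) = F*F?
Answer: 15123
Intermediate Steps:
P(F, j) = F²
d(G, E) = E²
3*d(-47, 71) = 3*71² = 3*5041 = 15123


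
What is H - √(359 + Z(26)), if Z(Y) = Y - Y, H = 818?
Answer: 818 - √359 ≈ 799.05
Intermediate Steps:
Z(Y) = 0
H - √(359 + Z(26)) = 818 - √(359 + 0) = 818 - √359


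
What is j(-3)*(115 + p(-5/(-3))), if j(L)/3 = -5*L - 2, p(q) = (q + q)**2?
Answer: 14755/3 ≈ 4918.3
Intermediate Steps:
p(q) = 4*q**2 (p(q) = (2*q)**2 = 4*q**2)
j(L) = -6 - 15*L (j(L) = 3*(-5*L - 2) = 3*(-2 - 5*L) = -6 - 15*L)
j(-3)*(115 + p(-5/(-3))) = (-6 - 15*(-3))*(115 + 4*(-5/(-3))**2) = (-6 + 45)*(115 + 4*(-5*(-1/3))**2) = 39*(115 + 4*(5/3)**2) = 39*(115 + 4*(25/9)) = 39*(115 + 100/9) = 39*(1135/9) = 14755/3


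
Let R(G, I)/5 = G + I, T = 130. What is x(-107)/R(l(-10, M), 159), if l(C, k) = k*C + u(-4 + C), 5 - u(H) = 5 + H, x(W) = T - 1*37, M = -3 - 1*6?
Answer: 93/1315 ≈ 0.070722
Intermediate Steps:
M = -9 (M = -3 - 6 = -9)
x(W) = 93 (x(W) = 130 - 1*37 = 130 - 37 = 93)
u(H) = -H (u(H) = 5 - (5 + H) = 5 + (-5 - H) = -H)
l(C, k) = 4 - C + C*k (l(C, k) = k*C - (-4 + C) = C*k + (4 - C) = 4 - C + C*k)
R(G, I) = 5*G + 5*I (R(G, I) = 5*(G + I) = 5*G + 5*I)
x(-107)/R(l(-10, M), 159) = 93/(5*(4 - 1*(-10) - 10*(-9)) + 5*159) = 93/(5*(4 + 10 + 90) + 795) = 93/(5*104 + 795) = 93/(520 + 795) = 93/1315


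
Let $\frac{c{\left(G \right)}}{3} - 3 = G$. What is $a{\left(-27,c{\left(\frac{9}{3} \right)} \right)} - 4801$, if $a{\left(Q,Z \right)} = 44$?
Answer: $-4757$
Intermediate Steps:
$c{\left(G \right)} = 9 + 3 G$
$a{\left(-27,c{\left(\frac{9}{3} \right)} \right)} - 4801 = 44 - 4801 = -4757$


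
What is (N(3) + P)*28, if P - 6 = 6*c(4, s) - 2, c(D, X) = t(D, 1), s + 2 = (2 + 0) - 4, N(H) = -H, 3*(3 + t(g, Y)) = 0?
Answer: -476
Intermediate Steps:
t(g, Y) = -3 (t(g, Y) = -3 + (1/3)*0 = -3 + 0 = -3)
s = -4 (s = -2 + ((2 + 0) - 4) = -2 + (2 - 4) = -2 - 2 = -4)
c(D, X) = -3
P = -14 (P = 6 + (6*(-3) - 2) = 6 + (-18 - 2) = 6 - 20 = -14)
(N(3) + P)*28 = (-1*3 - 14)*28 = (-3 - 14)*28 = -17*28 = -476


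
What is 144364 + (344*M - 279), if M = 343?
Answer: 262077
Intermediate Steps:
144364 + (344*M - 279) = 144364 + (344*343 - 279) = 144364 + (117992 - 279) = 144364 + 117713 = 262077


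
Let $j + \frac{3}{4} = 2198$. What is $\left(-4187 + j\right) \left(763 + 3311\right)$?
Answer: $- \frac{16212483}{2} \approx -8.1062 \cdot 10^{6}$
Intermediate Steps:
$j = \frac{8789}{4}$ ($j = - \frac{3}{4} + 2198 = \frac{8789}{4} \approx 2197.3$)
$\left(-4187 + j\right) \left(763 + 3311\right) = \left(-4187 + \frac{8789}{4}\right) \left(763 + 3311\right) = \left(- \frac{7959}{4}\right) 4074 = - \frac{16212483}{2}$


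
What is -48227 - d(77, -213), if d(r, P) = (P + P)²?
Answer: -229703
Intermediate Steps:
d(r, P) = 4*P² (d(r, P) = (2*P)² = 4*P²)
-48227 - d(77, -213) = -48227 - 4*(-213)² = -48227 - 4*45369 = -48227 - 1*181476 = -48227 - 181476 = -229703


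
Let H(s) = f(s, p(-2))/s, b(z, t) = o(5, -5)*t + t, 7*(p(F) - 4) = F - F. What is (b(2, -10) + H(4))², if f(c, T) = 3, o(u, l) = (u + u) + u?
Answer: 405769/16 ≈ 25361.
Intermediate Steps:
o(u, l) = 3*u (o(u, l) = 2*u + u = 3*u)
p(F) = 4 (p(F) = 4 + (F - F)/7 = 4 + (⅐)*0 = 4 + 0 = 4)
b(z, t) = 16*t (b(z, t) = (3*5)*t + t = 15*t + t = 16*t)
H(s) = 3/s
(b(2, -10) + H(4))² = (16*(-10) + 3/4)² = (-160 + 3*(¼))² = (-160 + ¾)² = (-637/4)² = 405769/16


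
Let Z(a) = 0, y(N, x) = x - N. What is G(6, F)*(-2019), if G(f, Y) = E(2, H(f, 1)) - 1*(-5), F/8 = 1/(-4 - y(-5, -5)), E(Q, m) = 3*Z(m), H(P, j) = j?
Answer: -10095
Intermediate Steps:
E(Q, m) = 0 (E(Q, m) = 3*0 = 0)
F = -2 (F = 8/(-4 - (-5 - 1*(-5))) = 8/(-4 - (-5 + 5)) = 8/(-4 - 1*0) = 8/(-4 + 0) = 8/(-4) = 8*(-¼) = -2)
G(f, Y) = 5 (G(f, Y) = 0 - 1*(-5) = 0 + 5 = 5)
G(6, F)*(-2019) = 5*(-2019) = -10095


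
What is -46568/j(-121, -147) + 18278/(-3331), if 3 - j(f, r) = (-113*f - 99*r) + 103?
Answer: -181312310/47176953 ≈ -3.8432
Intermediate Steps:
j(f, r) = -100 + 99*r + 113*f (j(f, r) = 3 - ((-113*f - 99*r) + 103) = 3 - (103 - 113*f - 99*r) = 3 + (-103 + 99*r + 113*f) = -100 + 99*r + 113*f)
-46568/j(-121, -147) + 18278/(-3331) = -46568/(-100 + 99*(-147) + 113*(-121)) + 18278/(-3331) = -46568/(-100 - 14553 - 13673) + 18278*(-1/3331) = -46568/(-28326) - 18278/3331 = -46568*(-1/28326) - 18278/3331 = 23284/14163 - 18278/3331 = -181312310/47176953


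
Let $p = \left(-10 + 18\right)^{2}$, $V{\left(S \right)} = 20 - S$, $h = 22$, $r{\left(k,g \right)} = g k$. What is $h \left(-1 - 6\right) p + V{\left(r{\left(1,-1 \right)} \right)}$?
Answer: $-9835$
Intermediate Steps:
$p = 64$ ($p = 8^{2} = 64$)
$h \left(-1 - 6\right) p + V{\left(r{\left(1,-1 \right)} \right)} = 22 \left(-1 - 6\right) 64 + \left(20 - \left(-1\right) 1\right) = 22 \left(-1 - 6\right) 64 + \left(20 - -1\right) = 22 \left(-7\right) 64 + \left(20 + 1\right) = \left(-154\right) 64 + 21 = -9856 + 21 = -9835$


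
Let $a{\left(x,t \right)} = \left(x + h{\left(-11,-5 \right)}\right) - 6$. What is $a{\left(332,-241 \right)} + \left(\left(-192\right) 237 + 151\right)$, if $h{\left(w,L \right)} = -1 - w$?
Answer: $-45017$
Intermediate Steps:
$a{\left(x,t \right)} = 4 + x$ ($a{\left(x,t \right)} = \left(x - -10\right) - 6 = \left(x + \left(-1 + 11\right)\right) - 6 = \left(x + 10\right) - 6 = \left(10 + x\right) - 6 = 4 + x$)
$a{\left(332,-241 \right)} + \left(\left(-192\right) 237 + 151\right) = \left(4 + 332\right) + \left(\left(-192\right) 237 + 151\right) = 336 + \left(-45504 + 151\right) = 336 - 45353 = -45017$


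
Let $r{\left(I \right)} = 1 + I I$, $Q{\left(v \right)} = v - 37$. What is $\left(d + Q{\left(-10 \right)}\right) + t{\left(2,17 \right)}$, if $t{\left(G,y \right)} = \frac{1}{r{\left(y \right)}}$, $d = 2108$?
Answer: $\frac{597691}{290} \approx 2061.0$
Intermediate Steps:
$Q{\left(v \right)} = -37 + v$
$r{\left(I \right)} = 1 + I^{2}$
$t{\left(G,y \right)} = \frac{1}{1 + y^{2}}$
$\left(d + Q{\left(-10 \right)}\right) + t{\left(2,17 \right)} = \left(2108 - 47\right) + \frac{1}{1 + 17^{2}} = \left(2108 - 47\right) + \frac{1}{1 + 289} = 2061 + \frac{1}{290} = \frac{597691}{290}$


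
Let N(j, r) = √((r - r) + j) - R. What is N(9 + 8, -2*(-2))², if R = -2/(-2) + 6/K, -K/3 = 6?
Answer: 157/9 - 4*√17/3 ≈ 11.947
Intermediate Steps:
K = -18 (K = -3*6 = -18)
R = ⅔ (R = -2/(-2) + 6/(-18) = -2*(-½) + 6*(-1/18) = 1 - ⅓ = ⅔ ≈ 0.66667)
N(j, r) = -⅔ + √j (N(j, r) = √((r - r) + j) - 1*⅔ = √(0 + j) - ⅔ = √j - ⅔ = -⅔ + √j)
N(9 + 8, -2*(-2))² = (-⅔ + √(9 + 8))² = (-⅔ + √17)²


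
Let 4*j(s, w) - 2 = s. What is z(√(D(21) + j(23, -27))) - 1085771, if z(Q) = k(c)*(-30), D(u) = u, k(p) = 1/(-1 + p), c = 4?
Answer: -1085781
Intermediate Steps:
j(s, w) = ½ + s/4
z(Q) = -10 (z(Q) = -30/(-1 + 4) = -30/3 = (⅓)*(-30) = -10)
z(√(D(21) + j(23, -27))) - 1085771 = -10 - 1085771 = -1085781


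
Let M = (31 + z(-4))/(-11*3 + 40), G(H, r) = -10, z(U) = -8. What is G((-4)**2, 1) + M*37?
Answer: 781/7 ≈ 111.57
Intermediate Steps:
M = 23/7 (M = (31 - 8)/(-11*3 + 40) = 23/(-33 + 40) = 23/7 ≈ 3.2857)
G((-4)**2, 1) + M*37 = -10 + (23/7)*37 = -10 + 851/7 = 781/7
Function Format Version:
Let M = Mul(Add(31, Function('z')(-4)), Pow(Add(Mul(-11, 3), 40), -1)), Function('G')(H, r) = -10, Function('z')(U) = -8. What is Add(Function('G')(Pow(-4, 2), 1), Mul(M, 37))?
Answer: Rational(781, 7) ≈ 111.57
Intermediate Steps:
M = Rational(23, 7) (M = Mul(Add(31, -8), Pow(Add(Mul(-11, 3), 40), -1)) = Mul(23, Pow(Add(-33, 40), -1)) = Mul(23, Pow(7, -1)) = Mul(23, Rational(1, 7)) = Rational(23, 7) ≈ 3.2857)
Add(Function('G')(Pow(-4, 2), 1), Mul(M, 37)) = Add(-10, Mul(Rational(23, 7), 37)) = Add(-10, Rational(851, 7)) = Rational(781, 7)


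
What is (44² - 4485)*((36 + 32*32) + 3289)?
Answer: -11085601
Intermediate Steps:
(44² - 4485)*((36 + 32*32) + 3289) = (1936 - 4485)*((36 + 1024) + 3289) = -2549*(1060 + 3289) = -2549*4349 = -11085601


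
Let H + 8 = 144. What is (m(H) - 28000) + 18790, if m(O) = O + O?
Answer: -8938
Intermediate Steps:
H = 136 (H = -8 + 144 = 136)
m(O) = 2*O
(m(H) - 28000) + 18790 = (2*136 - 28000) + 18790 = (272 - 28000) + 18790 = -27728 + 18790 = -8938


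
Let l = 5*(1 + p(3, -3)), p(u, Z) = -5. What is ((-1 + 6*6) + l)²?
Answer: 225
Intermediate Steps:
l = -20 (l = 5*(1 - 5) = 5*(-4) = -20)
((-1 + 6*6) + l)² = ((-1 + 6*6) - 20)² = ((-1 + 36) - 20)² = (35 - 20)² = 15² = 225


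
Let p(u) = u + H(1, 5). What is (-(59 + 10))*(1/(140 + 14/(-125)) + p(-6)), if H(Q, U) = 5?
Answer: 1197909/17486 ≈ 68.507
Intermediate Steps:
p(u) = 5 + u (p(u) = u + 5 = 5 + u)
(-(59 + 10))*(1/(140 + 14/(-125)) + p(-6)) = (-(59 + 10))*(1/(140 + 14/(-125)) + (5 - 6)) = (-1*69)*(1/(140 + 14*(-1/125)) - 1) = -69*(1/(140 - 14/125) - 1) = -69*(1/(17486/125) - 1) = -69*(125/17486 - 1) = -69*(-17361/17486) = 1197909/17486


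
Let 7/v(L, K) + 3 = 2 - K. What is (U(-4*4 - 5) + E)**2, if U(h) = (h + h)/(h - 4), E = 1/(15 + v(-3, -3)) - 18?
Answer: 226382116/855625 ≈ 264.58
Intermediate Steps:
v(L, K) = 7/(-1 - K) (v(L, K) = 7/(-3 + (2 - K)) = 7/(-1 - K))
E = -664/37 (E = 1/(15 - 7/(1 - 3)) - 18 = 1/(15 - 7/(-2)) - 18 = 1/(15 - 7*(-1/2)) - 18 = 1/(15 + 7/2) - 18 = 1/(37/2) - 18 = 2/37 - 18 = -664/37 ≈ -17.946)
U(h) = 2*h/(-4 + h) (U(h) = (2*h)/(-4 + h) = 2*h/(-4 + h))
(U(-4*4 - 5) + E)**2 = (2*(-4*4 - 5)/(-4 + (-4*4 - 5)) - 664/37)**2 = (2*(-16 - 5)/(-4 + (-16 - 5)) - 664/37)**2 = (2*(-21)/(-4 - 21) - 664/37)**2 = (2*(-21)/(-25) - 664/37)**2 = (2*(-21)*(-1/25) - 664/37)**2 = (42/25 - 664/37)**2 = (-15046/925)**2 = 226382116/855625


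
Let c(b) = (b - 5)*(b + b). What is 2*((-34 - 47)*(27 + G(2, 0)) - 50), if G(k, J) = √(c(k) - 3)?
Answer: -4474 - 162*I*√15 ≈ -4474.0 - 627.42*I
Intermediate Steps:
c(b) = 2*b*(-5 + b) (c(b) = (-5 + b)*(2*b) = 2*b*(-5 + b))
G(k, J) = √(-3 + 2*k*(-5 + k)) (G(k, J) = √(2*k*(-5 + k) - 3) = √(-3 + 2*k*(-5 + k)))
2*((-34 - 47)*(27 + G(2, 0)) - 50) = 2*((-34 - 47)*(27 + √(-3 + 2*2*(-5 + 2))) - 50) = 2*(-81*(27 + √(-3 + 2*2*(-3))) - 50) = 2*(-81*(27 + √(-3 - 12)) - 50) = 2*(-81*(27 + √(-15)) - 50) = 2*(-81*(27 + I*√15) - 50) = 2*((-2187 - 81*I*√15) - 50) = 2*(-2237 - 81*I*√15) = -4474 - 162*I*√15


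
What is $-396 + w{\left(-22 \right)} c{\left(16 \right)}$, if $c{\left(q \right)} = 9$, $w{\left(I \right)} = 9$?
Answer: $-315$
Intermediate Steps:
$-396 + w{\left(-22 \right)} c{\left(16 \right)} = -396 + 9 \cdot 9 = -396 + 81 = -315$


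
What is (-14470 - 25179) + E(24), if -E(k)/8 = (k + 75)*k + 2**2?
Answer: -58689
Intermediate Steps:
E(k) = -32 - 8*k*(75 + k) (E(k) = -8*((k + 75)*k + 2**2) = -8*((75 + k)*k + 4) = -8*(k*(75 + k) + 4) = -8*(4 + k*(75 + k)) = -32 - 8*k*(75 + k))
(-14470 - 25179) + E(24) = (-14470 - 25179) + (-32 - 600*24 - 8*24**2) = -39649 + (-32 - 14400 - 8*576) = -39649 + (-32 - 14400 - 4608) = -39649 - 19040 = -58689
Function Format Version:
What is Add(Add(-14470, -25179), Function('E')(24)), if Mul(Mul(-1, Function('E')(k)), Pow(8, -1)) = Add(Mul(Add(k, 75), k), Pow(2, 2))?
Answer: -58689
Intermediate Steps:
Function('E')(k) = Add(-32, Mul(-8, k, Add(75, k))) (Function('E')(k) = Mul(-8, Add(Mul(Add(k, 75), k), Pow(2, 2))) = Mul(-8, Add(Mul(Add(75, k), k), 4)) = Mul(-8, Add(Mul(k, Add(75, k)), 4)) = Mul(-8, Add(4, Mul(k, Add(75, k)))) = Add(-32, Mul(-8, k, Add(75, k))))
Add(Add(-14470, -25179), Function('E')(24)) = Add(Add(-14470, -25179), Add(-32, Mul(-600, 24), Mul(-8, Pow(24, 2)))) = Add(-39649, Add(-32, -14400, Mul(-8, 576))) = Add(-39649, Add(-32, -14400, -4608)) = Add(-39649, -19040) = -58689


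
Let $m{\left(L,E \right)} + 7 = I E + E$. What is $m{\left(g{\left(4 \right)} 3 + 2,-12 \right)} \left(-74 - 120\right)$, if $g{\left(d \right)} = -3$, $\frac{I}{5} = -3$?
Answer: $-31234$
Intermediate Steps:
$I = -15$ ($I = 5 \left(-3\right) = -15$)
$m{\left(L,E \right)} = -7 - 14 E$ ($m{\left(L,E \right)} = -7 + \left(- 15 E + E\right) = -7 - 14 E$)
$m{\left(g{\left(4 \right)} 3 + 2,-12 \right)} \left(-74 - 120\right) = \left(-7 - -168\right) \left(-74 - 120\right) = \left(-7 + 168\right) \left(-194\right) = 161 \left(-194\right) = -31234$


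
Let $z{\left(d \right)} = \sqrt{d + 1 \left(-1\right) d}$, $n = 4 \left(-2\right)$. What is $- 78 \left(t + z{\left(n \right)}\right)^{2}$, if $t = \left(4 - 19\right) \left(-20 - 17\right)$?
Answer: $-24025950$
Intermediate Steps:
$t = 555$ ($t = \left(-15\right) \left(-37\right) = 555$)
$n = -8$
$z{\left(d \right)} = 0$ ($z{\left(d \right)} = \sqrt{d - d} = \sqrt{0} = 0$)
$- 78 \left(t + z{\left(n \right)}\right)^{2} = - 78 \left(555 + 0\right)^{2} = - 78 \cdot 555^{2} = \left(-78\right) 308025 = -24025950$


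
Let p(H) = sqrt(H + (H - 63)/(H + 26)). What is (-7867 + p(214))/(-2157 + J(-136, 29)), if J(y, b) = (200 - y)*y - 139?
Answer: 7867/47992 - sqrt(772665)/2879520 ≈ 0.16362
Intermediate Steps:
J(y, b) = -139 + y*(200 - y) (J(y, b) = y*(200 - y) - 139 = -139 + y*(200 - y))
p(H) = sqrt(H + (-63 + H)/(26 + H))
(-7867 + p(214))/(-2157 + J(-136, 29)) = (-7867 + sqrt((-63 + 214 + 214*(26 + 214))/(26 + 214)))/(-2157 + (-139 - 1*(-136)**2 + 200*(-136))) = (-7867 + sqrt((-63 + 214 + 214*240)/240))/(-2157 + (-139 - 1*18496 - 27200)) = (-7867 + sqrt((-63 + 214 + 51360)/240))/(-2157 + (-139 - 18496 - 27200)) = (-7867 + sqrt((1/240)*51511))/(-2157 - 45835) = (-7867 + sqrt(51511/240))/(-47992) = (-7867 + sqrt(772665)/60)*(-1/47992) = 7867/47992 - sqrt(772665)/2879520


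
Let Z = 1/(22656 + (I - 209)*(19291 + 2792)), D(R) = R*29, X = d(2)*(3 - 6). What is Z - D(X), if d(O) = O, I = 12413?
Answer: 46897104313/269523588 ≈ 174.00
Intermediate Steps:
X = -6 (X = 2*(3 - 6) = 2*(-3) = -6)
D(R) = 29*R
Z = 1/269523588 (Z = 1/(22656 + (12413 - 209)*(19291 + 2792)) = 1/(22656 + 12204*22083) = 1/(22656 + 269500932) = 1/269523588 ≈ 3.7103e-9)
Z - D(X) = 1/269523588 - 29*(-6) = 1/269523588 - 1*(-174) = 1/269523588 + 174 = 46897104313/269523588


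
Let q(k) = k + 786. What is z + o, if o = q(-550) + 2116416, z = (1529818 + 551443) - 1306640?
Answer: 2891273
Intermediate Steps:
q(k) = 786 + k
z = 774621 (z = 2081261 - 1306640 = 774621)
o = 2116652 (o = (786 - 550) + 2116416 = 236 + 2116416 = 2116652)
z + o = 774621 + 2116652 = 2891273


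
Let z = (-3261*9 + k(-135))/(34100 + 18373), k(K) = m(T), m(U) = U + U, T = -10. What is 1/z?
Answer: -52473/29369 ≈ -1.7867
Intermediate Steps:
m(U) = 2*U
k(K) = -20 (k(K) = 2*(-10) = -20)
z = -29369/52473 (z = (-3261*9 - 20)/(34100 + 18373) = (-29349 - 20)/52473 = -29369*1/52473 = -29369/52473 ≈ -0.55970)
1/z = 1/(-29369/52473) = -52473/29369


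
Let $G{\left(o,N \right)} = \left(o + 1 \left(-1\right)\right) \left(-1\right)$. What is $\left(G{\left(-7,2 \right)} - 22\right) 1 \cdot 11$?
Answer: $-154$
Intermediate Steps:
$G{\left(o,N \right)} = 1 - o$ ($G{\left(o,N \right)} = \left(o - 1\right) \left(-1\right) = \left(-1 + o\right) \left(-1\right) = 1 - o$)
$\left(G{\left(-7,2 \right)} - 22\right) 1 \cdot 11 = \left(\left(1 - -7\right) - 22\right) 1 \cdot 11 = \left(\left(1 + 7\right) - 22\right) 11 = \left(8 - 22\right) 11 = \left(-14\right) 11 = -154$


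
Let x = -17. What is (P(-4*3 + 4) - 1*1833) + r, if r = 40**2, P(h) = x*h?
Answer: -97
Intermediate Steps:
P(h) = -17*h
r = 1600
(P(-4*3 + 4) - 1*1833) + r = (-17*(-4*3 + 4) - 1*1833) + 1600 = (-17*(-12 + 4) - 1833) + 1600 = (-17*(-8) - 1833) + 1600 = (136 - 1833) + 1600 = -1697 + 1600 = -97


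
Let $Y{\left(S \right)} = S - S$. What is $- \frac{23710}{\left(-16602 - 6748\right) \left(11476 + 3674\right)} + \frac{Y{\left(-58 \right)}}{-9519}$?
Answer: $\frac{2371}{35375250} \approx 6.7024 \cdot 10^{-5}$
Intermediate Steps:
$Y{\left(S \right)} = 0$
$- \frac{23710}{\left(-16602 - 6748\right) \left(11476 + 3674\right)} + \frac{Y{\left(-58 \right)}}{-9519} = - \frac{23710}{\left(-16602 - 6748\right) \left(11476 + 3674\right)} + \frac{0}{-9519} = - \frac{23710}{\left(-23350\right) 15150} + 0 \left(- \frac{1}{9519}\right) = - \frac{23710}{-353752500} + 0 = \left(-23710\right) \left(- \frac{1}{353752500}\right) + 0 = \frac{2371}{35375250} + 0 = \frac{2371}{35375250}$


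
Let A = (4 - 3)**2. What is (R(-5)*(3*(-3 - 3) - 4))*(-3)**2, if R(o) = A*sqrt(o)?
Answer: -198*I*sqrt(5) ≈ -442.74*I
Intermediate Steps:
A = 1 (A = 1**2 = 1)
R(o) = sqrt(o) (R(o) = 1*sqrt(o) = sqrt(o))
(R(-5)*(3*(-3 - 3) - 4))*(-3)**2 = (sqrt(-5)*(3*(-3 - 3) - 4))*(-3)**2 = ((I*sqrt(5))*(3*(-6) - 4))*9 = ((I*sqrt(5))*(-18 - 4))*9 = ((I*sqrt(5))*(-22))*9 = -22*I*sqrt(5)*9 = -198*I*sqrt(5)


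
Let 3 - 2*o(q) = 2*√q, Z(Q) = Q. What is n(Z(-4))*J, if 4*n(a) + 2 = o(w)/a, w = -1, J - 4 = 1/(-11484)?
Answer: -872765/367488 + 45935*I/183744 ≈ -2.3749 + 0.24999*I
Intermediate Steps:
J = 45935/11484 (J = 4 + 1/(-11484) = 4 - 1/11484 = 45935/11484 ≈ 3.9999)
o(q) = 3/2 - √q
n(a) = -½ + (3/2 - I)/(4*a) (n(a) = -½ + ((3/2 - √(-1))/a)/4 = -½ + ((3/2 - I)/a)/4 = -½ + (3/2 - I)/(4*a))
n(Z(-4))*J = ((⅛)*(3 - 4*(-4) - 2*I)/(-4))*(45935/11484) = ((⅛)*(-¼)*(3 + 16 - 2*I))*(45935/11484) = ((⅛)*(-¼)*(19 - 2*I))*(45935/11484) = (-19/32 + I/16)*(45935/11484) = -872765/367488 + 45935*I/183744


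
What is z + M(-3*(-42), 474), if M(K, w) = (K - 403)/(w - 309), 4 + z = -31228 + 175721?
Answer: 23840408/165 ≈ 1.4449e+5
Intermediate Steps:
z = 144489 (z = -4 + (-31228 + 175721) = -4 + 144493 = 144489)
M(K, w) = (-403 + K)/(-309 + w)
z + M(-3*(-42), 474) = 144489 + (-403 - 3*(-42))/(-309 + 474) = 144489 + (-403 + 126)/165 = 144489 + (1/165)*(-277) = 144489 - 277/165 = 23840408/165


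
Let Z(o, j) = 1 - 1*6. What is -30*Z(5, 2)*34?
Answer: 5100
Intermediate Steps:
Z(o, j) = -5 (Z(o, j) = 1 - 6 = -5)
-30*Z(5, 2)*34 = -30*(-5)*34 = 150*34 = 5100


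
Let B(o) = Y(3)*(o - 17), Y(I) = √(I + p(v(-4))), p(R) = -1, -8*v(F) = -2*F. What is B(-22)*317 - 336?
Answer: -336 - 12363*√2 ≈ -17820.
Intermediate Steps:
v(F) = F/4 (v(F) = -(-1)*F/4 = F/4)
Y(I) = √(-1 + I) (Y(I) = √(I - 1) = √(-1 + I))
B(o) = √2*(-17 + o) (B(o) = √(-1 + 3)*(o - 17) = √2*(-17 + o))
B(-22)*317 - 336 = (√2*(-17 - 22))*317 - 336 = (√2*(-39))*317 - 336 = -39*√2*317 - 336 = -12363*√2 - 336 = -336 - 12363*√2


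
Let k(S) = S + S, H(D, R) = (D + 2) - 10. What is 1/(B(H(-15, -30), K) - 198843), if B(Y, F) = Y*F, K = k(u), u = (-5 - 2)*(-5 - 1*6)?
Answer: -1/202385 ≈ -4.9411e-6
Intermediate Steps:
H(D, R) = -8 + D (H(D, R) = (2 + D) - 10 = -8 + D)
u = 77 (u = -7*(-5 - 6) = -7*(-11) = 77)
k(S) = 2*S
K = 154 (K = 2*77 = 154)
B(Y, F) = F*Y
1/(B(H(-15, -30), K) - 198843) = 1/(154*(-8 - 15) - 198843) = 1/(154*(-23) - 198843) = 1/(-3542 - 198843) = 1/(-202385) = -1/202385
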